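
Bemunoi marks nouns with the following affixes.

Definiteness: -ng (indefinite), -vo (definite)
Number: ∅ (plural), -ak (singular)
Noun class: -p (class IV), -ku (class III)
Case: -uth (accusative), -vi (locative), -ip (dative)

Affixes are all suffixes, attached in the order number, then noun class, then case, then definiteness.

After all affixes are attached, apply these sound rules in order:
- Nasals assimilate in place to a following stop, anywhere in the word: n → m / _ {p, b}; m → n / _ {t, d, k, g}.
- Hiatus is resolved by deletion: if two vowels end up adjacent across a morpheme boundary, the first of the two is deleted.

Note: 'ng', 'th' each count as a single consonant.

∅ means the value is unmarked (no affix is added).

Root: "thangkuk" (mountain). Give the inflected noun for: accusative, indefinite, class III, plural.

thangkukkuthng

number = plural: zero marking, form stays thangkuk.
Attach noun class class III -ku → thangkukku.
Attach case accusative -uth → thangkukkuuth.
Attach definiteness indefinite -ng → thangkukkuuthng.
Nasal assimilation: no change.
Apply vowel deletion: thangkukkuuthng → thangkukkuthng.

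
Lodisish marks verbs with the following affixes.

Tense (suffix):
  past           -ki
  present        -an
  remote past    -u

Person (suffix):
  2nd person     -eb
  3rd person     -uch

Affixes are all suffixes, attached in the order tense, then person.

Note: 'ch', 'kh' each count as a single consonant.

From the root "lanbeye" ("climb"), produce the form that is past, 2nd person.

Attach tense past -ki → lanbeyeki.
Attach person 2nd person -eb → lanbeyekieb.

lanbeyekieb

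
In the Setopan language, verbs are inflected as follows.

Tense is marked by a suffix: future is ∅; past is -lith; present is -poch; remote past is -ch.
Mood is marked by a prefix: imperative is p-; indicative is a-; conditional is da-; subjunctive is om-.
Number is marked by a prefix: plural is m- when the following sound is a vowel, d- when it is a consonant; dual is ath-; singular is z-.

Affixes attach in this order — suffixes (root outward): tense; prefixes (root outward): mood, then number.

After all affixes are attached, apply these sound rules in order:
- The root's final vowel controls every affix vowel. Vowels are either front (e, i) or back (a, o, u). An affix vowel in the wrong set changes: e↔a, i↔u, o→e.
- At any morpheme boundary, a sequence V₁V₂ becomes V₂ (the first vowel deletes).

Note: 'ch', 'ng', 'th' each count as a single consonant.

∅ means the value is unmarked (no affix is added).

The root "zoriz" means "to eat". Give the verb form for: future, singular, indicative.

Attach mood indicative a- → azoriz.
Attach number singular z- → zazoriz.
tense = future: zero marking, form stays zazoriz.
Apply vowel harmony: zazoriz → zezoriz.
Vowel deletion: no change.

zezoriz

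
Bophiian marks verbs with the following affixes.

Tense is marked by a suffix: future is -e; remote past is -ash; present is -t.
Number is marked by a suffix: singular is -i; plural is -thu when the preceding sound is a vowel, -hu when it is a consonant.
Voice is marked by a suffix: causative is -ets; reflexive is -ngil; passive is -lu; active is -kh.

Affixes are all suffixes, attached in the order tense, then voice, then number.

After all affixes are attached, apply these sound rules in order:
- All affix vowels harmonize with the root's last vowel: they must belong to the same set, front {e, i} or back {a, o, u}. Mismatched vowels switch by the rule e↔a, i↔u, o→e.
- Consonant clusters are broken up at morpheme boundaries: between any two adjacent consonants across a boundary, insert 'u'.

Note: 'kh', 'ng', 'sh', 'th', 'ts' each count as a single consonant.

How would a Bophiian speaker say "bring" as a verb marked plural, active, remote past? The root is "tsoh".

tsohashukhuhu

Attach tense remote past -ash → tsohash.
Attach voice active -kh → tsohashkh.
Attach number plural -hu (after consonant 'kh') → tsohashkhhu.
Vowel harmony: no change.
Apply epenthesis: tsohashkhhu → tsohashukhuhu.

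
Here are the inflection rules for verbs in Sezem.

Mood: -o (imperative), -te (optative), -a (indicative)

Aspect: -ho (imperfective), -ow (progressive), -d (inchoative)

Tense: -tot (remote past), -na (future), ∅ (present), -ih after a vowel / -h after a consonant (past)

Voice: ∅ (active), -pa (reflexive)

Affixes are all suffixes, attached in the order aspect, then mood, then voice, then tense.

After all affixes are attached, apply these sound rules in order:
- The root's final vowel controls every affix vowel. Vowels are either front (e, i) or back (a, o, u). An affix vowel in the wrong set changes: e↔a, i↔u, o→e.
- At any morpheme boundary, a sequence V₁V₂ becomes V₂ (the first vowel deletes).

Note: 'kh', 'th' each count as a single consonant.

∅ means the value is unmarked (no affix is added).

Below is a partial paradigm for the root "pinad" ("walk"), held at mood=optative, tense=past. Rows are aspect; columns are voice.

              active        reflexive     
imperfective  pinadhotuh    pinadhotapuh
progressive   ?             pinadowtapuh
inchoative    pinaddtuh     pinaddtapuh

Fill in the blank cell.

pinadowtuh

Attach aspect progressive -ow → pinadow.
Attach mood optative -te → pinadowte.
voice = active: zero marking, form stays pinadowte.
Attach tense past -ih (after vowel 'e') → pinadowteih.
Apply vowel harmony: pinadowteih → pinadowtauh.
Apply vowel deletion: pinadowtauh → pinadowtuh.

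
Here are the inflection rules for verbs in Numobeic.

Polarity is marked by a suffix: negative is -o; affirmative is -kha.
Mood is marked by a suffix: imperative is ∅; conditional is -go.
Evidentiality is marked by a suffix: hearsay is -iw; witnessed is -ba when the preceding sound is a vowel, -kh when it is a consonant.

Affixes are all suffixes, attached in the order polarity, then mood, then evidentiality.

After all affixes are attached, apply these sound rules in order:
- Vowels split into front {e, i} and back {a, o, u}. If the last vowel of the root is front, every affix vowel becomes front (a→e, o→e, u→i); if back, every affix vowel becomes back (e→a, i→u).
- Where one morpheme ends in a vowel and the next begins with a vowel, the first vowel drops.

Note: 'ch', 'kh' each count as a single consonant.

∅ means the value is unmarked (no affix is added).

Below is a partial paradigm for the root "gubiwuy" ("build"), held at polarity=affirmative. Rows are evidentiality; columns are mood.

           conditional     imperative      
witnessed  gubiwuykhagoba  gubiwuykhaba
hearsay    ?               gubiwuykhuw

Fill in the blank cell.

Attach polarity affirmative -kha → gubiwuykha.
Attach mood conditional -go → gubiwuykhago.
Attach evidentiality hearsay -iw → gubiwuykhagoiw.
Apply vowel harmony: gubiwuykhagoiw → gubiwuykhagouw.
Apply vowel deletion: gubiwuykhagouw → gubiwuykhaguw.

gubiwuykhaguw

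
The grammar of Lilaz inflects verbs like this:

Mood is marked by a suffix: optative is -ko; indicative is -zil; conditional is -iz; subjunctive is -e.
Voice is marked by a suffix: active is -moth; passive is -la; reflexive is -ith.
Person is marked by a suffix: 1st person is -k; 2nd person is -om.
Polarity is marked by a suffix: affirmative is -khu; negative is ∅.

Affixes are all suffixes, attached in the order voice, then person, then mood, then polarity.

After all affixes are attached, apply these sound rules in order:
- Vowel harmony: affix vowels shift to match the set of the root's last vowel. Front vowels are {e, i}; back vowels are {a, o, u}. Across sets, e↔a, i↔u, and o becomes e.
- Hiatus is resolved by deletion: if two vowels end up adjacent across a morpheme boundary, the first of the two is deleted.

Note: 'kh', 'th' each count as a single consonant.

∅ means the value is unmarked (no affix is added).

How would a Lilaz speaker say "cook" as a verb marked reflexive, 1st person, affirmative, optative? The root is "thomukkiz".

thomukkizithkkekhi

Attach voice reflexive -ith → thomukkizith.
Attach person 1st person -k → thomukkizithk.
Attach mood optative -ko → thomukkizithkko.
Attach polarity affirmative -khu → thomukkizithkkokhu.
Apply vowel harmony: thomukkizithkkokhu → thomukkizithkkekhi.
Vowel deletion: no change.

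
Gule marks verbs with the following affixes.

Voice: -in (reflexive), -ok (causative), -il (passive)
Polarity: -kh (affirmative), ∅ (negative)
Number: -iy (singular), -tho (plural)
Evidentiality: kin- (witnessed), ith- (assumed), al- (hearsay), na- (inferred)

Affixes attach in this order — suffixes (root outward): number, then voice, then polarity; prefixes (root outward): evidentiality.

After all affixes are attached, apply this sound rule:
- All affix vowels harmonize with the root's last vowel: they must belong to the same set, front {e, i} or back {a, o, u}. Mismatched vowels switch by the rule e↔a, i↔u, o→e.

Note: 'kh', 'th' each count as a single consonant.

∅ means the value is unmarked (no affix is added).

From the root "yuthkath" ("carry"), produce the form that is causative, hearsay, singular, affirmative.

Attach number singular -iy → yuthkathiy.
Attach voice causative -ok → yuthkathiyok.
Attach evidentiality hearsay al- → alyuthkathiyok.
Attach polarity affirmative -kh → alyuthkathiyokkh.
Apply vowel harmony: alyuthkathiyokkh → alyuthkathuyokkh.

alyuthkathuyokkh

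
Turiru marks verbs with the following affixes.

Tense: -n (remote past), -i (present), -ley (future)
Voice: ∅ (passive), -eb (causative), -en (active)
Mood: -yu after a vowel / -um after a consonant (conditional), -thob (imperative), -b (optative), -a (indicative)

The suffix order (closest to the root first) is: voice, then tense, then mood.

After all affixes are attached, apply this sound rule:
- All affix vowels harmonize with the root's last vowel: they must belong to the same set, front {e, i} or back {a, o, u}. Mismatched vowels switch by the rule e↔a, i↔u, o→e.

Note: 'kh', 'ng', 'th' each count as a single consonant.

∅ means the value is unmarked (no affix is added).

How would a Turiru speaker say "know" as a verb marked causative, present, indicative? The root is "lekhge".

lekhgeebie

Attach voice causative -eb → lekhgeeb.
Attach tense present -i → lekhgeebi.
Attach mood indicative -a → lekhgeebia.
Apply vowel harmony: lekhgeebia → lekhgeebie.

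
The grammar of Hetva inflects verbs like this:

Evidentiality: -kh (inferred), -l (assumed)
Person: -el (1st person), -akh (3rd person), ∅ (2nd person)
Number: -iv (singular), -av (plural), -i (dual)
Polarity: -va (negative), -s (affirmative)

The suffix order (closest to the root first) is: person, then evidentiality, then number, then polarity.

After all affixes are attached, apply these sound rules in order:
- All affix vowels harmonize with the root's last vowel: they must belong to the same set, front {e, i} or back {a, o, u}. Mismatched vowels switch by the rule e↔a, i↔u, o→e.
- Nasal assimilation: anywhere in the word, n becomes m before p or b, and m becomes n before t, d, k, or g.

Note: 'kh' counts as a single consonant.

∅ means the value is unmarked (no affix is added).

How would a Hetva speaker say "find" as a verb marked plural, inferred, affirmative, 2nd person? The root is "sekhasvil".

sekhasvilkhevs

person = 2nd person: zero marking, form stays sekhasvil.
Attach evidentiality inferred -kh → sekhasvilkh.
Attach number plural -av → sekhasvilkhav.
Attach polarity affirmative -s → sekhasvilkhavs.
Apply vowel harmony: sekhasvilkhavs → sekhasvilkhevs.
Nasal assimilation: no change.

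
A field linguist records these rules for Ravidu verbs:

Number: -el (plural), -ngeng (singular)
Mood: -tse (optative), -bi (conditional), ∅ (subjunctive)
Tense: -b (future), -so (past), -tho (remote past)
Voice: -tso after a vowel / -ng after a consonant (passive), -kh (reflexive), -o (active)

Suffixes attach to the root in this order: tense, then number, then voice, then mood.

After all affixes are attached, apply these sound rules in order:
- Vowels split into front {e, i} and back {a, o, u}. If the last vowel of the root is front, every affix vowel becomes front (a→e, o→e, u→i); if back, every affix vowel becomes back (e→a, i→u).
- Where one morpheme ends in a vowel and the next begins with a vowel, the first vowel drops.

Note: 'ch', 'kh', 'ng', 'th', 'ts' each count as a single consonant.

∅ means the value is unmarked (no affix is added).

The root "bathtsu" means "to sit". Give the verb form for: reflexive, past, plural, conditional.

Attach tense past -so → bathtsuso.
Attach number plural -el → bathtsusoel.
Attach voice reflexive -kh → bathtsusoelkh.
Attach mood conditional -bi → bathtsusoelkhbi.
Apply vowel harmony: bathtsusoelkhbi → bathtsusoalkhbu.
Apply vowel deletion: bathtsusoalkhbu → bathtsusalkhbu.

bathtsusalkhbu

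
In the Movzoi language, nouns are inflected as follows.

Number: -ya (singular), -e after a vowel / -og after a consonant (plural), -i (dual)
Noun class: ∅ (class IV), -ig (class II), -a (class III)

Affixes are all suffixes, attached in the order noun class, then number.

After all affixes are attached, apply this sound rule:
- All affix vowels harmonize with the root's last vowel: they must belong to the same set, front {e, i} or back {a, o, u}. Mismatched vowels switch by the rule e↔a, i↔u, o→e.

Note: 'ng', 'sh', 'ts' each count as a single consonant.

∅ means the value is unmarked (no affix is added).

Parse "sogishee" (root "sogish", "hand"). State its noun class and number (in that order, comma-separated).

class III, plural

Segment: sogish-a-e.
noun class: -a → class III.
number: -e/og → plural.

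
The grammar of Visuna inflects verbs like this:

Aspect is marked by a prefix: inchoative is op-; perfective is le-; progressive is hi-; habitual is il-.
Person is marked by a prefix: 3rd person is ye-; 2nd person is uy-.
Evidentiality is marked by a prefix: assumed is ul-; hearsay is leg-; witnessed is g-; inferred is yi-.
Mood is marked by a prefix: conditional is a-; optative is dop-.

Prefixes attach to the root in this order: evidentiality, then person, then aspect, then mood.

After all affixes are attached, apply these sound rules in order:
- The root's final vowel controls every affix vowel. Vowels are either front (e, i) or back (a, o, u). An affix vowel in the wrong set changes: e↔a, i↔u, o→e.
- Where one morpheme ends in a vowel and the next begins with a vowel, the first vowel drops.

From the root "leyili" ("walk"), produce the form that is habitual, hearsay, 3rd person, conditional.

ilyelegleyili

Attach evidentiality hearsay leg- → legleyili.
Attach person 3rd person ye- → yelegleyili.
Attach aspect habitual il- → ilyelegleyili.
Attach mood conditional a- → ailyelegleyili.
Apply vowel harmony: ailyelegleyili → eilyelegleyili.
Apply vowel deletion: eilyelegleyili → ilyelegleyili.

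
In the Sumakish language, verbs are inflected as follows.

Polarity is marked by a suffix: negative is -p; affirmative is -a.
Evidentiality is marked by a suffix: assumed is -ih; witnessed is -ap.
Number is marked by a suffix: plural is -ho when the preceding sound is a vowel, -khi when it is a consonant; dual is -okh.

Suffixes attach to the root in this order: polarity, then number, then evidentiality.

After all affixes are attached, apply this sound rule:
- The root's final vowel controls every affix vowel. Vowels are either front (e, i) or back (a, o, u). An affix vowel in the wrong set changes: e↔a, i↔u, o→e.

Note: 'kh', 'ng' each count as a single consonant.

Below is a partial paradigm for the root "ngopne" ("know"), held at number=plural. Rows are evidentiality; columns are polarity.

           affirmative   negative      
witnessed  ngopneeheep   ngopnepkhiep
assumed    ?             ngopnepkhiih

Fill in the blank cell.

ngopneeheih

Attach polarity affirmative -a → ngopnea.
Attach number plural -ho (after vowel 'a') → ngopneaho.
Attach evidentiality assumed -ih → ngopneahoih.
Apply vowel harmony: ngopneahoih → ngopneeheih.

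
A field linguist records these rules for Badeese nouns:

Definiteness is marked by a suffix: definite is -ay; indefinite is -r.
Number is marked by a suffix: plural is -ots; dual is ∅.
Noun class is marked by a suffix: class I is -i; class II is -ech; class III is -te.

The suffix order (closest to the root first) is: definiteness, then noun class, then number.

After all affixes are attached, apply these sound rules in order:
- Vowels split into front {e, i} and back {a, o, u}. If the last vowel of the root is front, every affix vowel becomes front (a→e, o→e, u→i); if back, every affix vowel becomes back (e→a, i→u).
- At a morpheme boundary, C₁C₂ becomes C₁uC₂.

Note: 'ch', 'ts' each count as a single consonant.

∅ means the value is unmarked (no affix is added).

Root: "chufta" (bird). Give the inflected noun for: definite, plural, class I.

Attach definiteness definite -ay → chuftaay.
Attach noun class class I -i → chuftaayi.
Attach number plural -ots → chuftaayiots.
Apply vowel harmony: chuftaayiots → chuftaayuots.
Epenthesis: no change.

chuftaayuots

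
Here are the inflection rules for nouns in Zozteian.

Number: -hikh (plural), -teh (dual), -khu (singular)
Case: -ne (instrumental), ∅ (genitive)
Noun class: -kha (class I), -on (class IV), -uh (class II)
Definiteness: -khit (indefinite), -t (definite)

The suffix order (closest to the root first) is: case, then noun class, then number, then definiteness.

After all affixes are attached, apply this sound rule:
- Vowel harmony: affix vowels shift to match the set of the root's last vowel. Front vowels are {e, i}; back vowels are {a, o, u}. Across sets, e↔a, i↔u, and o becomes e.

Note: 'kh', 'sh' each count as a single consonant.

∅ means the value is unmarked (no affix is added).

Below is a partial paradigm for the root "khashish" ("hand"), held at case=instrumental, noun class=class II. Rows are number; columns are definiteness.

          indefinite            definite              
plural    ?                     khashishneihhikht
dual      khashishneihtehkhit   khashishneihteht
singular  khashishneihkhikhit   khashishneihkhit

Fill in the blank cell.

khashishneihhikhkhit

Attach case instrumental -ne → khashishne.
Attach noun class class II -uh → khashishneuh.
Attach number plural -hikh → khashishneuhhikh.
Attach definiteness indefinite -khit → khashishneuhhikhkhit.
Apply vowel harmony: khashishneuhhikhkhit → khashishneihhikhkhit.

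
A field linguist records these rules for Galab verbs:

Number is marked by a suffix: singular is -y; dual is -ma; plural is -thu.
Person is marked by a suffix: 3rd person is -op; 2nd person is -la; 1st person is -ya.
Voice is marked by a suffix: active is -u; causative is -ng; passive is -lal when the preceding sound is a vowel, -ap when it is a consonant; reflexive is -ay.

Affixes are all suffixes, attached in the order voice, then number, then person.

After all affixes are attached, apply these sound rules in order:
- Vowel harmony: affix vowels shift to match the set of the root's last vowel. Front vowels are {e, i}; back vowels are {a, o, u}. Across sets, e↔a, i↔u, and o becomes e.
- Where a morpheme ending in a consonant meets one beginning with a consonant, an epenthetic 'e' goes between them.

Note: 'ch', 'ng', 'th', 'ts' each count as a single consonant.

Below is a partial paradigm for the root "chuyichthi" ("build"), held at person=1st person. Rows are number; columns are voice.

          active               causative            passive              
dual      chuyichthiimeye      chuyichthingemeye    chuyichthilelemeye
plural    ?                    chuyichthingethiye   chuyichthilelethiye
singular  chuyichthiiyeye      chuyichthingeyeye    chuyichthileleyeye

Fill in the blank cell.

Attach voice active -u → chuyichthiu.
Attach number plural -thu → chuyichthiuthu.
Attach person 1st person -ya → chuyichthiuthuya.
Apply vowel harmony: chuyichthiuthuya → chuyichthiithiye.
Epenthesis: no change.

chuyichthiithiye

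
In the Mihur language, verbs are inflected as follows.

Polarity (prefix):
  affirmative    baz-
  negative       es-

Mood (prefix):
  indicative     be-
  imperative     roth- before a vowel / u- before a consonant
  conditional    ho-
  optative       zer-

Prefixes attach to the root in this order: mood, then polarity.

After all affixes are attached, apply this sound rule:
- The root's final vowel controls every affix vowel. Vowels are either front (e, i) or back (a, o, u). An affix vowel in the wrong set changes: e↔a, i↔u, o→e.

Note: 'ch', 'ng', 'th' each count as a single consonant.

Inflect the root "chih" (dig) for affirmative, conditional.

Attach mood conditional ho- → hochih.
Attach polarity affirmative baz- → bazhochih.
Apply vowel harmony: bazhochih → bezhechih.

bezhechih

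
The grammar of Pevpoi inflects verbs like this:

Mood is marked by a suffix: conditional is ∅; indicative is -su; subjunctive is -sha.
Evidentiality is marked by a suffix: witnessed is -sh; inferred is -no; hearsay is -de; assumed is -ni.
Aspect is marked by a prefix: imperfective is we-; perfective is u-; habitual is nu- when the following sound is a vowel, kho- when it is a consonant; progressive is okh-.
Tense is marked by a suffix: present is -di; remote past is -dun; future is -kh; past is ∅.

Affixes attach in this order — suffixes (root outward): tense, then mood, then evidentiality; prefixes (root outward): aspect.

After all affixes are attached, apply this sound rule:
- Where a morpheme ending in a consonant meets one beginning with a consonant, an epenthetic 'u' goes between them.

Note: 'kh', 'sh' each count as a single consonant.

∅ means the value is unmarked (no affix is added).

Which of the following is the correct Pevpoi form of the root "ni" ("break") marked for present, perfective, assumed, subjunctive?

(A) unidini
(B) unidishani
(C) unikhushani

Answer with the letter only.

Attach tense present -di → nidi.
Attach mood subjunctive -sha → nidisha.
Attach aspect perfective u- → unidisha.
Attach evidentiality assumed -ni → unidishani.
Epenthesis: no change.
So the correct form is unidishani, option (B).
(C) unikhushani is wrong: it uses future instead of present for tense.
(A) unidini is wrong: it uses conditional instead of subjunctive for mood.

B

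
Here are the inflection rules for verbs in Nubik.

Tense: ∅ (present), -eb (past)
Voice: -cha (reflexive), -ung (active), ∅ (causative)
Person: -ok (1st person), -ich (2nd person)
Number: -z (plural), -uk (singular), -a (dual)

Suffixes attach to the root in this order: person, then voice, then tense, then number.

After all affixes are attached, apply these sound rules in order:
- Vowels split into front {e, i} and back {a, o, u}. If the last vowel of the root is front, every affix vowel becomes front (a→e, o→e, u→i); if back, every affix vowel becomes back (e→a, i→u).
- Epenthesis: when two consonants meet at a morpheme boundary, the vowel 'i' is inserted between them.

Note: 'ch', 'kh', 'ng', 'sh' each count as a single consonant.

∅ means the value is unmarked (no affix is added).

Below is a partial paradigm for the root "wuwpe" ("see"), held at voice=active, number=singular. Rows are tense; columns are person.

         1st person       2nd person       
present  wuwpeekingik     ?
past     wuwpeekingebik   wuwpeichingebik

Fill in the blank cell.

wuwpeichingik

Attach person 2nd person -ich → wuwpeich.
Attach voice active -ung → wuwpeichung.
tense = present: zero marking, form stays wuwpeichung.
Attach number singular -uk → wuwpeichunguk.
Apply vowel harmony: wuwpeichunguk → wuwpeichingik.
Epenthesis: no change.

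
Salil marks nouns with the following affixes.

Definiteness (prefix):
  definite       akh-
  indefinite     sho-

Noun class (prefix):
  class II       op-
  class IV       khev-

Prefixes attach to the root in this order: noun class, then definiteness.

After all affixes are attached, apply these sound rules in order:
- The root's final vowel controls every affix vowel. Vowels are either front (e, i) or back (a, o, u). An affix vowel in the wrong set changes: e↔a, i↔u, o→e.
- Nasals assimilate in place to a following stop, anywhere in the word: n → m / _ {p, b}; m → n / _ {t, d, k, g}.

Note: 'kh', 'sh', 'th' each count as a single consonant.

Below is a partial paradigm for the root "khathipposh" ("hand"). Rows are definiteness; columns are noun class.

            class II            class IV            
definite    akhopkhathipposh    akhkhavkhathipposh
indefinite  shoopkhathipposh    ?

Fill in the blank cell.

Attach noun class class IV khev- → khevkhathipposh.
Attach definiteness indefinite sho- → shokhevkhathipposh.
Apply vowel harmony: shokhevkhathipposh → shokhavkhathipposh.
Nasal assimilation: no change.

shokhavkhathipposh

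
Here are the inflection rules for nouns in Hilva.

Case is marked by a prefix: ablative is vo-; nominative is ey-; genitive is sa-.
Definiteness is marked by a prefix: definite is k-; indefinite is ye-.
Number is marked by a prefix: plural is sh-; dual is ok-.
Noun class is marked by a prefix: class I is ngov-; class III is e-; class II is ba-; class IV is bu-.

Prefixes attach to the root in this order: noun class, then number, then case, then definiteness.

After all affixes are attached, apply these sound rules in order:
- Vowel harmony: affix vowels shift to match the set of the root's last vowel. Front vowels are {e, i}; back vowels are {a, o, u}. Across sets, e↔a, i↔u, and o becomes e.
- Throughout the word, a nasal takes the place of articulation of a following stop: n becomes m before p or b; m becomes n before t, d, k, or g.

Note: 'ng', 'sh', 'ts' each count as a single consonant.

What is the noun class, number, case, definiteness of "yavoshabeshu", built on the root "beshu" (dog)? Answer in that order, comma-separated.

Segment: ye-vo-sh-e-beshu.
noun class: e- → class III.
number: sh- → plural.
case: vo- → ablative.
definiteness: ye- → indefinite.

class III, plural, ablative, indefinite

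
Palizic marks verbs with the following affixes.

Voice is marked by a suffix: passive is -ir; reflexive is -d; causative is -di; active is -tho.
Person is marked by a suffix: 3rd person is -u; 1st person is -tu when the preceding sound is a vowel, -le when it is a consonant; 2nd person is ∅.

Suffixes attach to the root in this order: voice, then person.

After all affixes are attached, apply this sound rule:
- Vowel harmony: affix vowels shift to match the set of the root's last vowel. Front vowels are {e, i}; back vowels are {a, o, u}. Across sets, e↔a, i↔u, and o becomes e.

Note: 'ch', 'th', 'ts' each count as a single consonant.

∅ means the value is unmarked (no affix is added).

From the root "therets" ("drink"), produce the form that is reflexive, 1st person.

theretsdle

Attach voice reflexive -d → theretsd.
Attach person 1st person -le (after consonant 'd') → theretsdle.
Vowel harmony: no change.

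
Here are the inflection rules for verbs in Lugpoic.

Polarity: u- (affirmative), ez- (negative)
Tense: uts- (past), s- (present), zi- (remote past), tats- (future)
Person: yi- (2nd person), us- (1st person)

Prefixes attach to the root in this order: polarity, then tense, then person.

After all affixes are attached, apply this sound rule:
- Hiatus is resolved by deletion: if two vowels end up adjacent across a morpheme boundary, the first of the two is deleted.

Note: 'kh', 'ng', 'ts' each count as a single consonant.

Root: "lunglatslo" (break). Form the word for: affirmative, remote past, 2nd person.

yizulunglatslo

Attach polarity affirmative u- → ulunglatslo.
Attach tense remote past zi- → ziulunglatslo.
Attach person 2nd person yi- → yiziulunglatslo.
Apply vowel deletion: yiziulunglatslo → yizulunglatslo.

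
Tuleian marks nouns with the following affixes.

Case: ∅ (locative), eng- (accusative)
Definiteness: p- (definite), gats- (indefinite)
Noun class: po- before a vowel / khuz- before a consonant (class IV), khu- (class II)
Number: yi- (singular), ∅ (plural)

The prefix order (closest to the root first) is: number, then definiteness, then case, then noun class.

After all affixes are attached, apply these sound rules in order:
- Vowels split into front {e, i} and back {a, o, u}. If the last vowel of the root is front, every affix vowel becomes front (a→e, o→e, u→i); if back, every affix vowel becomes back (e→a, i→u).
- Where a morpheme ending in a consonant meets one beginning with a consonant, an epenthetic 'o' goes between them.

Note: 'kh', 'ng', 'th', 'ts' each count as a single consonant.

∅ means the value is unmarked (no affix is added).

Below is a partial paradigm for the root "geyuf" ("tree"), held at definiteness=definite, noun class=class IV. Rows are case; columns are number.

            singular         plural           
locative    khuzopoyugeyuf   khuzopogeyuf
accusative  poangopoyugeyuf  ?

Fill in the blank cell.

poangopogeyuf

number = plural: zero marking, form stays geyuf.
Attach definiteness definite p- → pgeyuf.
Attach case accusative eng- → engpgeyuf.
Attach noun class class IV po- (before vowel 'e') → poengpgeyuf.
Apply vowel harmony: poengpgeyuf → poangpgeyuf.
Apply epenthesis: poangpgeyuf → poangopogeyuf.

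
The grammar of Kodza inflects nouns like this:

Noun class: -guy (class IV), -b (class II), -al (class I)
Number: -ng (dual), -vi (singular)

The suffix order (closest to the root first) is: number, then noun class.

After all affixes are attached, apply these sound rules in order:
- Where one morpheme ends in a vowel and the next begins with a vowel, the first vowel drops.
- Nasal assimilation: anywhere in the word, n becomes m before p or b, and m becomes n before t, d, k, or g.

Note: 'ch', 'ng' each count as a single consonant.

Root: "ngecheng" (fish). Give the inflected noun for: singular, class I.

Attach number singular -vi → ngechengvi.
Attach noun class class I -al → ngechengvial.
Apply vowel deletion: ngechengvial → ngechengval.
Nasal assimilation: no change.

ngechengval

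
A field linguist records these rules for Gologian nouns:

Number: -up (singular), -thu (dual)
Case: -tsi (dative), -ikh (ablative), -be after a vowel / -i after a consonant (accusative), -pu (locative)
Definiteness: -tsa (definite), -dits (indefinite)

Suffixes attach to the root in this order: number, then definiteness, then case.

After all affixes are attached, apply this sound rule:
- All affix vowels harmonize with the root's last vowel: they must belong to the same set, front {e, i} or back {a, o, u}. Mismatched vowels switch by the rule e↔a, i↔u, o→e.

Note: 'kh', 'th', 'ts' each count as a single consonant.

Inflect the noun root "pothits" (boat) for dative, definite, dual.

Attach number dual -thu → pothitsthu.
Attach definiteness definite -tsa → pothitsthutsa.
Attach case dative -tsi → pothitsthutsatsi.
Apply vowel harmony: pothitsthutsatsi → pothitsthitsetsi.

pothitsthitsetsi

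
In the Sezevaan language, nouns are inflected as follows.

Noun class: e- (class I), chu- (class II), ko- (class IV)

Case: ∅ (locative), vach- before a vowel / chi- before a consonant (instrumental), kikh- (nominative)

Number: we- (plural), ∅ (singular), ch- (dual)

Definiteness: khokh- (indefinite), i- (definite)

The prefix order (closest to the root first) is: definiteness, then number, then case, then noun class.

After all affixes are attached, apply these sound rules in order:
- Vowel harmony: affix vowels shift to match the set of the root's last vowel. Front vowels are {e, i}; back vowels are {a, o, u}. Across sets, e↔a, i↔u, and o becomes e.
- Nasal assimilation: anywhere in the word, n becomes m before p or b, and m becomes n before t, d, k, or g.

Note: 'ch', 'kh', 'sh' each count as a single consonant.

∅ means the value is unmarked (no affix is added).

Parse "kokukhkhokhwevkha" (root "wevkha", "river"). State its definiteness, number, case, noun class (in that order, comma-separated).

indefinite, singular, nominative, class IV

Segment: ko-kikh-khokh-wevkha.
definiteness: khokh- → indefinite.
number: ∅ → singular.
case: kikh- → nominative.
noun class: ko- → class IV.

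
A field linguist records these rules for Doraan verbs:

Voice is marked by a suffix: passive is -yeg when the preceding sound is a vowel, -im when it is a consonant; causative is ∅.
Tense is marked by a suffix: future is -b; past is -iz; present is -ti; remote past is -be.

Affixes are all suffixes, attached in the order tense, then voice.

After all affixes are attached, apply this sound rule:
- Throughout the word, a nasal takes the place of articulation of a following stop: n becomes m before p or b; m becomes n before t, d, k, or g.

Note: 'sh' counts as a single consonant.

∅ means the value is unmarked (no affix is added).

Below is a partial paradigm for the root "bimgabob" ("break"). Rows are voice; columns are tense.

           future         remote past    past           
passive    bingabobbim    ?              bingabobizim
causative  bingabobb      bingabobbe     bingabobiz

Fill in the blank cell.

Attach tense remote past -be → bimgabobbe.
Attach voice passive -yeg (after vowel 'e') → bimgabobbeyeg.
Apply nasal assimilation: bimgabobbeyeg → bingabobbeyeg.

bingabobbeyeg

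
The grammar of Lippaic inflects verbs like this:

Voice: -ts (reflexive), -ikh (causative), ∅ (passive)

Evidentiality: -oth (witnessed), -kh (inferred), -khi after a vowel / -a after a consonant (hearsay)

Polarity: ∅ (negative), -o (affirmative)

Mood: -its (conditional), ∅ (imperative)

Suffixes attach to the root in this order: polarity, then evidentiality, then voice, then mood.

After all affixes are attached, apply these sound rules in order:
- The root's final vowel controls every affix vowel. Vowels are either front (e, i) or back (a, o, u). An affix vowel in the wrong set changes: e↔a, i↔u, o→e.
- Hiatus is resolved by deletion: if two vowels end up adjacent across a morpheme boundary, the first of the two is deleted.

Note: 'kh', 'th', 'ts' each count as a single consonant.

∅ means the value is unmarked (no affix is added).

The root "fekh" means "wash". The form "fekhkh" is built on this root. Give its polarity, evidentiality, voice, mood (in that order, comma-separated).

negative, inferred, passive, imperative

Segment: fekh-kh.
polarity: ∅ → negative.
evidentiality: -kh → inferred.
voice: ∅ → passive.
mood: ∅ → imperative.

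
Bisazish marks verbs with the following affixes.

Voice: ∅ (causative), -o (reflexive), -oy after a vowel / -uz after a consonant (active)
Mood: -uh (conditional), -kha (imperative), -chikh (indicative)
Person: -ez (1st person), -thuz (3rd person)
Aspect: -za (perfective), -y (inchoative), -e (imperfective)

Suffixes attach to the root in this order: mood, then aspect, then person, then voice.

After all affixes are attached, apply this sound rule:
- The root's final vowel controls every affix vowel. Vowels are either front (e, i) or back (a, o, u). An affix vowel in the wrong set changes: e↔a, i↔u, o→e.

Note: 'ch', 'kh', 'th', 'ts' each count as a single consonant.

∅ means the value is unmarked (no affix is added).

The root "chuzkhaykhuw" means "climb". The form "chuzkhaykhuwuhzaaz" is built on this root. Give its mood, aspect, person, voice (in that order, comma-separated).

conditional, perfective, 1st person, causative

Segment: chuzkhaykhuw-uh-za-ez.
mood: -uh → conditional.
aspect: -za → perfective.
person: -ez → 1st person.
voice: ∅ → causative.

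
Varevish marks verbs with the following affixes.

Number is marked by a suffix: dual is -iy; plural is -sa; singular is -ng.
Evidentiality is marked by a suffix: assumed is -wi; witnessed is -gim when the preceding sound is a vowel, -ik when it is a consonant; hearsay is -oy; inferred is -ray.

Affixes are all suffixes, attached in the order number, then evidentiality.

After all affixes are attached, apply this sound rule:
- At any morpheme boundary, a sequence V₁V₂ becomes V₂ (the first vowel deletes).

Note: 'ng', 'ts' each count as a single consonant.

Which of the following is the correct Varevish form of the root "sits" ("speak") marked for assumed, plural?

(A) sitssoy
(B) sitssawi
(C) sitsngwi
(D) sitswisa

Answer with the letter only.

B

Attach number plural -sa → sitssa.
Attach evidentiality assumed -wi → sitssawi.
Vowel deletion: no change.
So the correct form is sitssawi, option (B).
(D) sitswisa is wrong: it has the affixes in the wrong order.
(C) sitsngwi is wrong: it uses singular instead of plural for number.
(A) sitssoy is wrong: it uses hearsay instead of assumed for evidentiality.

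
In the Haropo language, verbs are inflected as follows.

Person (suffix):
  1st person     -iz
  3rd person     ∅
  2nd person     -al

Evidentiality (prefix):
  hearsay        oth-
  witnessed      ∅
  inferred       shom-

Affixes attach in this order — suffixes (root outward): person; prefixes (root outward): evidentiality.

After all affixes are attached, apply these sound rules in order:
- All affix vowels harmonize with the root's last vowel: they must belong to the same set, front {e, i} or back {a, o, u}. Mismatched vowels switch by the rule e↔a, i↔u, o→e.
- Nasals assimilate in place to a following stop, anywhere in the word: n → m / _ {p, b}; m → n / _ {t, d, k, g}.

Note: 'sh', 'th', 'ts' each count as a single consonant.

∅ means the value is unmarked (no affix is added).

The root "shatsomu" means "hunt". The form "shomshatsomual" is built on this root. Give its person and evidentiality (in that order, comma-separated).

Segment: shom-shatsomu-al.
person: -al → 2nd person.
evidentiality: shom- → inferred.

2nd person, inferred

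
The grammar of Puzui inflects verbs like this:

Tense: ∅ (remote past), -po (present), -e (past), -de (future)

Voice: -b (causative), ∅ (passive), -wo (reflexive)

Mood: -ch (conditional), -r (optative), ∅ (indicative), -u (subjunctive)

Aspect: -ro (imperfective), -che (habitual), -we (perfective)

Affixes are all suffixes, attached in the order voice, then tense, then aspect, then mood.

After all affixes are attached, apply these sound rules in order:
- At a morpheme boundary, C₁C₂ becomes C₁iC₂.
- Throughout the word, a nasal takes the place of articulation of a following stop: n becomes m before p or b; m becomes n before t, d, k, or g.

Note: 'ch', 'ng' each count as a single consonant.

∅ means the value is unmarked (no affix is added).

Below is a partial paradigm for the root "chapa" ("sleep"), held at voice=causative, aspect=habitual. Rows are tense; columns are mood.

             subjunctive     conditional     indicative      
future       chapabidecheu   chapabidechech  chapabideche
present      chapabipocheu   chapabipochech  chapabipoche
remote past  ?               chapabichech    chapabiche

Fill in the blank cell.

chapabicheu

Attach voice causative -b → chapab.
tense = remote past: zero marking, form stays chapab.
Attach aspect habitual -che → chapabche.
Attach mood subjunctive -u → chapabcheu.
Apply epenthesis: chapabcheu → chapabicheu.
Nasal assimilation: no change.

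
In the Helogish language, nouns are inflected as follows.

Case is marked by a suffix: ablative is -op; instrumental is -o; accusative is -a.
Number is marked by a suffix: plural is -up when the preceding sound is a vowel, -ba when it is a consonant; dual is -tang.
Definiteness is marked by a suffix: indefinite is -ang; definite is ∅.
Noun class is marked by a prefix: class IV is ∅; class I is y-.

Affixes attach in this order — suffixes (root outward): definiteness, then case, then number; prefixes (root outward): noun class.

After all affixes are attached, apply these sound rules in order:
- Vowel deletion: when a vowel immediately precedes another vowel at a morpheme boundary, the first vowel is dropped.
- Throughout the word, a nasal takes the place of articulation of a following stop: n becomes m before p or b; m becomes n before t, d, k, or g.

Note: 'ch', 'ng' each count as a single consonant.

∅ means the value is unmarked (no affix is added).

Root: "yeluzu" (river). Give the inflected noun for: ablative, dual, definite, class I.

yyeluzoptang

definiteness = definite: zero marking, form stays yeluzu.
Attach noun class class I y- → yyeluzu.
Attach case ablative -op → yyeluzuop.
Attach number dual -tang → yyeluzuoptang.
Apply vowel deletion: yyeluzuoptang → yyeluzoptang.
Nasal assimilation: no change.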